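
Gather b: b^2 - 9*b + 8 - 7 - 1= b^2 - 9*b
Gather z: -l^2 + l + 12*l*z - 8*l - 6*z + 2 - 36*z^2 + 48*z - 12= -l^2 - 7*l - 36*z^2 + z*(12*l + 42) - 10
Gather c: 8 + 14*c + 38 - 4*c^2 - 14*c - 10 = 36 - 4*c^2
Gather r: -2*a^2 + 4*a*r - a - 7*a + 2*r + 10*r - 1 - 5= -2*a^2 - 8*a + r*(4*a + 12) - 6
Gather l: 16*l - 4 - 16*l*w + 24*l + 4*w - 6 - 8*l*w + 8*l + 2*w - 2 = l*(48 - 24*w) + 6*w - 12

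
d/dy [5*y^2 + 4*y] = 10*y + 4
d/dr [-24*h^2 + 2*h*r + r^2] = 2*h + 2*r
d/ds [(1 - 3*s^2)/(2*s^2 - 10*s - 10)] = (15*s^2 + 28*s + 5)/(2*(s^4 - 10*s^3 + 15*s^2 + 50*s + 25))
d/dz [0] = 0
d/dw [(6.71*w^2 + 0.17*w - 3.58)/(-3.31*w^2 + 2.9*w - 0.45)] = (20.0217*w^2 - 29.7386*w + 10.3055)/(10.9561*w^4 - 19.198*w^3 + 11.389*w^2 - 2.61*w + 0.2025)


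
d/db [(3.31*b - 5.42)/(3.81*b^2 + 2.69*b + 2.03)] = (-12.6111*b^2 + 41.3004*b + 21.2991)/(14.5161*b^4 + 20.4978*b^3 + 22.7047*b^2 + 10.9214*b + 4.1209)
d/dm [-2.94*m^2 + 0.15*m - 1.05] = 0.15 - 5.88*m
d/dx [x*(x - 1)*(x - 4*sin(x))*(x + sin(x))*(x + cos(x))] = -x*(x - 1)*(x - 4*sin(x))*(x + sin(x))*(sin(x) - 1) + x*(x - 1)*(x - 4*sin(x))*(x + cos(x))*(cos(x) + 1) - x*(x - 1)*(x + sin(x))*(x + cos(x))*(4*cos(x) - 1) + x*(x - 4*sin(x))*(x + sin(x))*(x + cos(x)) + (x - 1)*(x - 4*sin(x))*(x + sin(x))*(x + cos(x))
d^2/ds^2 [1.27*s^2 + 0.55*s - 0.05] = 2.54000000000000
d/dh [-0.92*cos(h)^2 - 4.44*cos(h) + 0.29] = (1.84*cos(h) + 4.44)*sin(h)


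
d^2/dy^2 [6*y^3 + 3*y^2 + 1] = 36*y + 6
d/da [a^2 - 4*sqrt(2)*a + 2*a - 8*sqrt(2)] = 2*a - 4*sqrt(2) + 2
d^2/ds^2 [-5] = 0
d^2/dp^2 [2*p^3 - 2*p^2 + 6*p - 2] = 12*p - 4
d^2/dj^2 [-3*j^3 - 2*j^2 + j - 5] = -18*j - 4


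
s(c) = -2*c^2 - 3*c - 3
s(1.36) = -10.78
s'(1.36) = -8.44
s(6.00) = -93.00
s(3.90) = -45.12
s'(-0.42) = -1.32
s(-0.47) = -2.03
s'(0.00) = -3.00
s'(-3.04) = 9.16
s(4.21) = -51.08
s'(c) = -4*c - 3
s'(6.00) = -27.00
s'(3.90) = -18.60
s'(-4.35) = 14.40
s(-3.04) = -12.36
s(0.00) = -3.00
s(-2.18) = -5.96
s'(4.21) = -19.84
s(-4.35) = -27.80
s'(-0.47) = -1.12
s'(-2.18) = 5.72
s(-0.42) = -2.09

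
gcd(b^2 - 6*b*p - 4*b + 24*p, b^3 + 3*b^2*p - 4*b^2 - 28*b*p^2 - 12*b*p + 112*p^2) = b - 4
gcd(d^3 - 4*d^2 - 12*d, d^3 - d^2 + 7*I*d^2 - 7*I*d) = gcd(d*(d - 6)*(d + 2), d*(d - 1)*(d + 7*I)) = d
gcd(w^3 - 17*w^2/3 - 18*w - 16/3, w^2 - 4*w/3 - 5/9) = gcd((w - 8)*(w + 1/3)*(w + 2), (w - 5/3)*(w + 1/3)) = w + 1/3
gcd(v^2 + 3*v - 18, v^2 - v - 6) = v - 3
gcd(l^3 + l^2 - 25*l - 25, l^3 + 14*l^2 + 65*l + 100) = l + 5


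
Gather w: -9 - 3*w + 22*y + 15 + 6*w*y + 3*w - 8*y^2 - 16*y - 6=6*w*y - 8*y^2 + 6*y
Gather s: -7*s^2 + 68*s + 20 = -7*s^2 + 68*s + 20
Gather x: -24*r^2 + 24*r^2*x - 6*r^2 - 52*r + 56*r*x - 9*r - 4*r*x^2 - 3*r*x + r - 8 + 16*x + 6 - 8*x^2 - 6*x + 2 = -30*r^2 - 60*r + x^2*(-4*r - 8) + x*(24*r^2 + 53*r + 10)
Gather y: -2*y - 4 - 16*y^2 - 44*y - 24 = -16*y^2 - 46*y - 28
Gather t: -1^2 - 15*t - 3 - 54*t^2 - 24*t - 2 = -54*t^2 - 39*t - 6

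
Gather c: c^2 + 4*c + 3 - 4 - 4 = c^2 + 4*c - 5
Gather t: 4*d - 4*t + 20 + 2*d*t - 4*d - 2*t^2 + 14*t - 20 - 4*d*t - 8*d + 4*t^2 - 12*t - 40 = -8*d + 2*t^2 + t*(-2*d - 2) - 40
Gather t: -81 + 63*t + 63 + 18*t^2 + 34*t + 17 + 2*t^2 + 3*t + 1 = 20*t^2 + 100*t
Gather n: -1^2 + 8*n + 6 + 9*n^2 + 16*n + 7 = 9*n^2 + 24*n + 12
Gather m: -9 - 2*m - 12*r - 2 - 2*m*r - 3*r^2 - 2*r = m*(-2*r - 2) - 3*r^2 - 14*r - 11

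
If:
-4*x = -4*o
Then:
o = x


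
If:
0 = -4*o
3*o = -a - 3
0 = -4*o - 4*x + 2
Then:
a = -3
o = 0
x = 1/2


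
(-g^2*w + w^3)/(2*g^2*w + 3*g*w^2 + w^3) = (-g + w)/(2*g + w)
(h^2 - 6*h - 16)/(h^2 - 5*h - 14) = (h - 8)/(h - 7)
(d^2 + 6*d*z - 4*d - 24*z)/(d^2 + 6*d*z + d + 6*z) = (d - 4)/(d + 1)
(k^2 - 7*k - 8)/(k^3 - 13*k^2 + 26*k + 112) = (k + 1)/(k^2 - 5*k - 14)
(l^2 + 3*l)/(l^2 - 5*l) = (l + 3)/(l - 5)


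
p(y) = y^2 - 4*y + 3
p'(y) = 2*y - 4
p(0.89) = 0.23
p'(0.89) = -2.22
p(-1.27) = 9.69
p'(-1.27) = -6.54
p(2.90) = -0.19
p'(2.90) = 1.80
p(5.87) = 13.98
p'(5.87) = 7.74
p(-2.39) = 18.27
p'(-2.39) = -8.78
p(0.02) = 2.92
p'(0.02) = -3.96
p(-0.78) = 6.73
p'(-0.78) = -5.56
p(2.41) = -0.83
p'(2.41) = 0.82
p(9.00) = 48.00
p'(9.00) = 14.00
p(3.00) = 0.00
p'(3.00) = 2.00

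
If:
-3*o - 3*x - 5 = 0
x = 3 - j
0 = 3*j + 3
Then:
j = -1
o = -17/3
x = 4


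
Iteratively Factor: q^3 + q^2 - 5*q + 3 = (q - 1)*(q^2 + 2*q - 3) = (q - 1)*(q + 3)*(q - 1)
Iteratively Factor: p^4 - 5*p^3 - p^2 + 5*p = (p + 1)*(p^3 - 6*p^2 + 5*p) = p*(p + 1)*(p^2 - 6*p + 5) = p*(p - 1)*(p + 1)*(p - 5)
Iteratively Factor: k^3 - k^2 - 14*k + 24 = (k - 3)*(k^2 + 2*k - 8) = (k - 3)*(k + 4)*(k - 2)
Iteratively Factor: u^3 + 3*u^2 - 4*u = (u + 4)*(u^2 - u) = u*(u + 4)*(u - 1)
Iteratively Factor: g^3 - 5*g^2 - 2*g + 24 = (g - 3)*(g^2 - 2*g - 8) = (g - 4)*(g - 3)*(g + 2)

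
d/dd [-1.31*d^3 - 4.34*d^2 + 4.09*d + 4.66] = -3.93*d^2 - 8.68*d + 4.09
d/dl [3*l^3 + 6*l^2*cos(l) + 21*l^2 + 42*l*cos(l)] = -6*l^2*sin(l) + 9*l^2 - 42*l*sin(l) + 12*l*cos(l) + 42*l + 42*cos(l)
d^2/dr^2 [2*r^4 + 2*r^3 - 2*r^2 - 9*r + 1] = 24*r^2 + 12*r - 4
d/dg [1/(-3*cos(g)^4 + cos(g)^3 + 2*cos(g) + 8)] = (-12*cos(g)^3 + 3*cos(g)^2 + 2)*sin(g)/(-3*cos(g)^4 + cos(g)^3 + 2*cos(g) + 8)^2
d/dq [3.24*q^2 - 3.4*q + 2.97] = 6.48*q - 3.4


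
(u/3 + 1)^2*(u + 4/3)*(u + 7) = u^4/9 + 43*u^3/27 + 205*u^2/27 + 131*u/9 + 28/3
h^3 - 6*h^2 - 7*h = h*(h - 7)*(h + 1)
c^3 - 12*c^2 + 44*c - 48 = (c - 6)*(c - 4)*(c - 2)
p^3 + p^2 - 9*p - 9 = (p - 3)*(p + 1)*(p + 3)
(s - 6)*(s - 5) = s^2 - 11*s + 30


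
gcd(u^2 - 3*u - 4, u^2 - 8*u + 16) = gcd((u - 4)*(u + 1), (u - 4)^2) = u - 4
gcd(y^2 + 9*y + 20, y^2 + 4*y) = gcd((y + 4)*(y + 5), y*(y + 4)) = y + 4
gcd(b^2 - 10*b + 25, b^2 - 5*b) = b - 5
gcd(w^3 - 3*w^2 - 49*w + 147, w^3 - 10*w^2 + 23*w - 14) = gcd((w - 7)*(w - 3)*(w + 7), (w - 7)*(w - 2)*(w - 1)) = w - 7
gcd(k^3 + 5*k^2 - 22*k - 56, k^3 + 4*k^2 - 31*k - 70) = k^2 + 9*k + 14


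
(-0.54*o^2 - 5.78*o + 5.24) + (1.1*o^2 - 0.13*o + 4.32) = 0.56*o^2 - 5.91*o + 9.56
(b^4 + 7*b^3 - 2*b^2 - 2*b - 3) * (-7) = -7*b^4 - 49*b^3 + 14*b^2 + 14*b + 21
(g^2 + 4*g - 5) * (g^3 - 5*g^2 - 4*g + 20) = g^5 - g^4 - 29*g^3 + 29*g^2 + 100*g - 100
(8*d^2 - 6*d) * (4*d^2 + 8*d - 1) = 32*d^4 + 40*d^3 - 56*d^2 + 6*d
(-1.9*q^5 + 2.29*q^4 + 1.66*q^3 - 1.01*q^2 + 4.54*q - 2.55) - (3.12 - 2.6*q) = -1.9*q^5 + 2.29*q^4 + 1.66*q^3 - 1.01*q^2 + 7.14*q - 5.67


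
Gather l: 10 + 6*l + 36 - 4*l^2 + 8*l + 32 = -4*l^2 + 14*l + 78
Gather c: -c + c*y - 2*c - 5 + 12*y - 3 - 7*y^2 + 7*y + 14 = c*(y - 3) - 7*y^2 + 19*y + 6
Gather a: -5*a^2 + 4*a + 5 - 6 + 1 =-5*a^2 + 4*a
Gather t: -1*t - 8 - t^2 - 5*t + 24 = -t^2 - 6*t + 16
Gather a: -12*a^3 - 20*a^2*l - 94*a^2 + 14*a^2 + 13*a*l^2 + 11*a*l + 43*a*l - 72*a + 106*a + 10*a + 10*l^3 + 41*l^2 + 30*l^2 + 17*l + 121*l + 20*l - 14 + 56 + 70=-12*a^3 + a^2*(-20*l - 80) + a*(13*l^2 + 54*l + 44) + 10*l^3 + 71*l^2 + 158*l + 112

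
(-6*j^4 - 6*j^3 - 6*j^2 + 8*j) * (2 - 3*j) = 18*j^5 + 6*j^4 + 6*j^3 - 36*j^2 + 16*j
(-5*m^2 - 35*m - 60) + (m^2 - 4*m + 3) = -4*m^2 - 39*m - 57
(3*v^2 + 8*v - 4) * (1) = 3*v^2 + 8*v - 4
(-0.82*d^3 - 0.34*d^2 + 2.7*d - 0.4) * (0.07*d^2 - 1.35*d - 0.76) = -0.0574*d^5 + 1.0832*d^4 + 1.2712*d^3 - 3.4146*d^2 - 1.512*d + 0.304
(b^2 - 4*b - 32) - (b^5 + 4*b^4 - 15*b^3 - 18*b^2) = -b^5 - 4*b^4 + 15*b^3 + 19*b^2 - 4*b - 32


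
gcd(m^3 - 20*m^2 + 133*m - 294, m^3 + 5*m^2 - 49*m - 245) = m - 7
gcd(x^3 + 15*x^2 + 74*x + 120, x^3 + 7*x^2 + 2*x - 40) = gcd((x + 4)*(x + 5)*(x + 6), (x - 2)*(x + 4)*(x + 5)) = x^2 + 9*x + 20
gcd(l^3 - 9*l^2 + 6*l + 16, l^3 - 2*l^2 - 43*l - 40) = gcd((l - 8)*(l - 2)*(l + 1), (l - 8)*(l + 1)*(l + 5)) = l^2 - 7*l - 8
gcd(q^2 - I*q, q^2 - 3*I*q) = q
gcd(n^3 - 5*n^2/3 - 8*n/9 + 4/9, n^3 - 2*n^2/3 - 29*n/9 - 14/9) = n + 2/3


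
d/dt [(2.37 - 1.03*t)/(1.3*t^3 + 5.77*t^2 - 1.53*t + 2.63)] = (2.678*t^3 - 3.2999*t^2 - 27.3498*t + 0.9172)/(1.69*t^6 + 15.002*t^5 + 29.3149*t^4 - 10.8182*t^3 + 32.6911*t^2 - 8.0478*t + 6.9169)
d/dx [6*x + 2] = 6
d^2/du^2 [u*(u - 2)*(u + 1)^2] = 12*u^2 - 6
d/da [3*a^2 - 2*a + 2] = 6*a - 2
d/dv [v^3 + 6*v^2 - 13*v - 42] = 3*v^2 + 12*v - 13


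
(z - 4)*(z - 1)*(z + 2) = z^3 - 3*z^2 - 6*z + 8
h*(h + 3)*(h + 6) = h^3 + 9*h^2 + 18*h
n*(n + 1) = n^2 + n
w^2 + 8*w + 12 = (w + 2)*(w + 6)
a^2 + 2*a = a*(a + 2)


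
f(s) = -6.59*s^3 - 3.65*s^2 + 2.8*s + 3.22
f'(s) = -19.77*s^2 - 7.3*s + 2.8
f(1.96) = -54.93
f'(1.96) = -87.46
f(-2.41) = 67.52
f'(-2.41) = -94.43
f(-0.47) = 1.78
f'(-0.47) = 1.86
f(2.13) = -71.06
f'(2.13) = -102.44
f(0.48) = 2.99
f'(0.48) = -5.26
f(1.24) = -11.48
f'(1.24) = -36.65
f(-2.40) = 66.58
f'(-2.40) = -93.56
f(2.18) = -76.30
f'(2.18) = -107.07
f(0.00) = 3.22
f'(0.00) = 2.80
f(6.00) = -1534.82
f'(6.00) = -752.72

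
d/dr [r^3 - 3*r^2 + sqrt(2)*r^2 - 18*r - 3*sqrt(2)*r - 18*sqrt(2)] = 3*r^2 - 6*r + 2*sqrt(2)*r - 18 - 3*sqrt(2)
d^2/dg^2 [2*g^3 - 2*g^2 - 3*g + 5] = 12*g - 4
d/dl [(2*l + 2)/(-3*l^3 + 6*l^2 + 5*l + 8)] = 6*(2*l^3 + l^2 - 4*l + 1)/(9*l^6 - 36*l^5 + 6*l^4 + 12*l^3 + 121*l^2 + 80*l + 64)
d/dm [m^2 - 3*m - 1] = 2*m - 3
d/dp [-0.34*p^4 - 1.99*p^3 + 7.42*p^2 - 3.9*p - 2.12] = -1.36*p^3 - 5.97*p^2 + 14.84*p - 3.9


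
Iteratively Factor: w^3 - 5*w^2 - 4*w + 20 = (w + 2)*(w^2 - 7*w + 10) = (w - 2)*(w + 2)*(w - 5)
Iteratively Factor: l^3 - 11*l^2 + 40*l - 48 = (l - 4)*(l^2 - 7*l + 12) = (l - 4)*(l - 3)*(l - 4)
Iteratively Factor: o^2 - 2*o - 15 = (o - 5)*(o + 3)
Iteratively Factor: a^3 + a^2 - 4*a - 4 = (a + 1)*(a^2 - 4) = (a - 2)*(a + 1)*(a + 2)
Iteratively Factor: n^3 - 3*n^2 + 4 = (n + 1)*(n^2 - 4*n + 4) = (n - 2)*(n + 1)*(n - 2)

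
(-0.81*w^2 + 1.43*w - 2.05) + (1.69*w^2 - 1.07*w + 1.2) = 0.88*w^2 + 0.36*w - 0.85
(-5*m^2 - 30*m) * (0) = 0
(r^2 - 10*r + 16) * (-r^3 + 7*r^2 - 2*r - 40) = -r^5 + 17*r^4 - 88*r^3 + 92*r^2 + 368*r - 640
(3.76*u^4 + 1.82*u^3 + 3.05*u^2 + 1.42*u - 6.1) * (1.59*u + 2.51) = 5.9784*u^5 + 12.3314*u^4 + 9.4177*u^3 + 9.9133*u^2 - 6.1348*u - 15.311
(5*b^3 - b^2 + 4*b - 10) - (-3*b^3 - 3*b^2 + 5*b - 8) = 8*b^3 + 2*b^2 - b - 2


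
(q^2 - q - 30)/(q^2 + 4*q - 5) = (q - 6)/(q - 1)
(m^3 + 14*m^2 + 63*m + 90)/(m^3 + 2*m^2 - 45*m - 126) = (m + 5)/(m - 7)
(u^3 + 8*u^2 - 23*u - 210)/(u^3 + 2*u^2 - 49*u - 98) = (u^2 + u - 30)/(u^2 - 5*u - 14)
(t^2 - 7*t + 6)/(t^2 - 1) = (t - 6)/(t + 1)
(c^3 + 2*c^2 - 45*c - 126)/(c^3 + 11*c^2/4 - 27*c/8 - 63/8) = 8*(c^2 - c - 42)/(8*c^2 - 2*c - 21)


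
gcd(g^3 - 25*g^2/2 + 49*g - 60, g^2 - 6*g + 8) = g - 4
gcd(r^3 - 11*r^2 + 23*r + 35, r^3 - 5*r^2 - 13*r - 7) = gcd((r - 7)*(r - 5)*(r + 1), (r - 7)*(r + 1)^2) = r^2 - 6*r - 7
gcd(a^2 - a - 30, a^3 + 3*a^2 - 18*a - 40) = a + 5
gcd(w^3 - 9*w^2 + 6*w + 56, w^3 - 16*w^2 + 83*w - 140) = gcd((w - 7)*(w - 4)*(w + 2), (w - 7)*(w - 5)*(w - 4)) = w^2 - 11*w + 28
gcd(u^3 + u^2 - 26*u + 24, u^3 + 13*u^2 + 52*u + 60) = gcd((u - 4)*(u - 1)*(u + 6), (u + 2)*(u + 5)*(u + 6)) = u + 6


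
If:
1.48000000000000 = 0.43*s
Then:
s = 3.44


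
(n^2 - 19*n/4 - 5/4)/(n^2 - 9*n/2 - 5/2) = (4*n + 1)/(2*(2*n + 1))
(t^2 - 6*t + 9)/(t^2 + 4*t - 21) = (t - 3)/(t + 7)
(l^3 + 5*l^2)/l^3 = (l + 5)/l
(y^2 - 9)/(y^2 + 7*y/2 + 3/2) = 2*(y - 3)/(2*y + 1)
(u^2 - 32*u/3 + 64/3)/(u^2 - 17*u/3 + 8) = (u - 8)/(u - 3)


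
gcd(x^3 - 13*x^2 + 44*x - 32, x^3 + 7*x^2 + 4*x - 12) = x - 1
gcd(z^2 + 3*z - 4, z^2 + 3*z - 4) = z^2 + 3*z - 4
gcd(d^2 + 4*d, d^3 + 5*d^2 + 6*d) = d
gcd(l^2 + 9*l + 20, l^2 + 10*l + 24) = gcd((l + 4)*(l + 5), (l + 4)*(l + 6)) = l + 4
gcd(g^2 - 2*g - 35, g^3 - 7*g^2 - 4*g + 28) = g - 7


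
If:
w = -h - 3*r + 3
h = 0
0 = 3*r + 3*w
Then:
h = 0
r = 3/2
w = -3/2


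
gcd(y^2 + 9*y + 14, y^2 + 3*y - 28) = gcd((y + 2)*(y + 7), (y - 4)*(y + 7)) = y + 7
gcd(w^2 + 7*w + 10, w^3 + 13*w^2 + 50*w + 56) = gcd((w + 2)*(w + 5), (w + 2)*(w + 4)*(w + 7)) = w + 2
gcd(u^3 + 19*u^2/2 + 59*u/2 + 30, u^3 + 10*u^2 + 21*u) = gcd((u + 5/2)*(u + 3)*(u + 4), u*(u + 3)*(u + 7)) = u + 3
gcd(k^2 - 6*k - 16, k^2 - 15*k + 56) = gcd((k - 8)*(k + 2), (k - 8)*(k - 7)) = k - 8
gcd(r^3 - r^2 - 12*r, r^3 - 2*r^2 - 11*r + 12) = r^2 - r - 12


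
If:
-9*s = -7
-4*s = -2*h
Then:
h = 14/9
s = 7/9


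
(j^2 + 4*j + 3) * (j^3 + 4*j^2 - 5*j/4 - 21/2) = j^5 + 8*j^4 + 71*j^3/4 - 7*j^2/2 - 183*j/4 - 63/2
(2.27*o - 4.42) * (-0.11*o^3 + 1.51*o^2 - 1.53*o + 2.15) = -0.2497*o^4 + 3.9139*o^3 - 10.1473*o^2 + 11.6431*o - 9.503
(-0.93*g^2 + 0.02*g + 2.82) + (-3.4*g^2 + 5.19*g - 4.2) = -4.33*g^2 + 5.21*g - 1.38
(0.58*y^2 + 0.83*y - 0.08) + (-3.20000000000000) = 0.58*y^2 + 0.83*y - 3.28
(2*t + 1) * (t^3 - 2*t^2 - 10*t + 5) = 2*t^4 - 3*t^3 - 22*t^2 + 5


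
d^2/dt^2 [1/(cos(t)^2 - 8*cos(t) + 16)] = 2*(-4*cos(t) - cos(2*t) + 2)/(cos(t) - 4)^4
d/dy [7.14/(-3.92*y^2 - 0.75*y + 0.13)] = (55.9776*y + 5.355)/(3.92*y^2 + 0.75*y - 0.13)^2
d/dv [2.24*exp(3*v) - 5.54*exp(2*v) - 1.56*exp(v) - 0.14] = (6.72*exp(2*v) - 11.08*exp(v) - 1.56)*exp(v)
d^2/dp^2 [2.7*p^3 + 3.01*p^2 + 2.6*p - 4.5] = 16.2*p + 6.02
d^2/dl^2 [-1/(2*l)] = -1/l^3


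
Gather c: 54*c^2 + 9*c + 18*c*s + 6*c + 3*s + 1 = 54*c^2 + c*(18*s + 15) + 3*s + 1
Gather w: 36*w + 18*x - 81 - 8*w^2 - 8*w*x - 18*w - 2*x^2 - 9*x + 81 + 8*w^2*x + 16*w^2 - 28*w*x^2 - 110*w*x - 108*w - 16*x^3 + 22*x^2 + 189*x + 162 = w^2*(8*x + 8) + w*(-28*x^2 - 118*x - 90) - 16*x^3 + 20*x^2 + 198*x + 162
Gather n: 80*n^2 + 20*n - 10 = 80*n^2 + 20*n - 10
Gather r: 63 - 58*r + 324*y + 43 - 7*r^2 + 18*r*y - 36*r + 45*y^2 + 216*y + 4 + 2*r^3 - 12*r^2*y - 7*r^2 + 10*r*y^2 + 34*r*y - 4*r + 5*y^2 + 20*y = 2*r^3 + r^2*(-12*y - 14) + r*(10*y^2 + 52*y - 98) + 50*y^2 + 560*y + 110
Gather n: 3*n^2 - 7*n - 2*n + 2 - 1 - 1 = 3*n^2 - 9*n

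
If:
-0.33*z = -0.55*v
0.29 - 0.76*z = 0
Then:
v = 0.23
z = 0.38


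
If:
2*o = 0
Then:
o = 0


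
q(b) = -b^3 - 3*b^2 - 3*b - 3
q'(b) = -3*b^2 - 6*b - 3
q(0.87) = -8.54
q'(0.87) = -10.49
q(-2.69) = 2.83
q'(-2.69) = -8.57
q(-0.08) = -2.78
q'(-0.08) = -2.54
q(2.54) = -46.36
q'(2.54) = -37.59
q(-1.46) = -1.90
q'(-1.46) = -0.63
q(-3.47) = 13.07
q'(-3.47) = -18.30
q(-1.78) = -1.53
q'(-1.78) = -1.83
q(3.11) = -71.43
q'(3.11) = -50.68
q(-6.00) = 123.00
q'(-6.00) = -75.00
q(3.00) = -66.00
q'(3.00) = -48.00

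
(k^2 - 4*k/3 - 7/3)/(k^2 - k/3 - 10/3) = (-3*k^2 + 4*k + 7)/(-3*k^2 + k + 10)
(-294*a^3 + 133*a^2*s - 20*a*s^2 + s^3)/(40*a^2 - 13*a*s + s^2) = (-294*a^3 + 133*a^2*s - 20*a*s^2 + s^3)/(40*a^2 - 13*a*s + s^2)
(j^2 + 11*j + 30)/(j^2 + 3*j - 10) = (j + 6)/(j - 2)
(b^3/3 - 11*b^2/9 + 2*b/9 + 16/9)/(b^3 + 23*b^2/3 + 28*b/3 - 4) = (3*b^3 - 11*b^2 + 2*b + 16)/(3*(3*b^3 + 23*b^2 + 28*b - 12))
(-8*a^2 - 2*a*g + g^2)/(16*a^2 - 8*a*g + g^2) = (-2*a - g)/(4*a - g)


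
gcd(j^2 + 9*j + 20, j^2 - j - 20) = j + 4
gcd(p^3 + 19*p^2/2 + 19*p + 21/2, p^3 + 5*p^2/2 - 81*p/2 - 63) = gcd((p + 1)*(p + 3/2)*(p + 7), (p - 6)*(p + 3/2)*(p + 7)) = p^2 + 17*p/2 + 21/2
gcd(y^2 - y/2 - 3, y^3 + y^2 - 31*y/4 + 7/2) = y - 2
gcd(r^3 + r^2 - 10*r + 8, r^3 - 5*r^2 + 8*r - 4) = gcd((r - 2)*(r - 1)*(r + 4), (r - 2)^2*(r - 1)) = r^2 - 3*r + 2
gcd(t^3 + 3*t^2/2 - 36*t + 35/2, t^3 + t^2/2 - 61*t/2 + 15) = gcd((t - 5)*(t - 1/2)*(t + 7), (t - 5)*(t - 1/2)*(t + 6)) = t^2 - 11*t/2 + 5/2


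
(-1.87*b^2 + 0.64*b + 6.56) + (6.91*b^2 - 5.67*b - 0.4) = 5.04*b^2 - 5.03*b + 6.16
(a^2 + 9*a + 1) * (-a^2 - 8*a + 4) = -a^4 - 17*a^3 - 69*a^2 + 28*a + 4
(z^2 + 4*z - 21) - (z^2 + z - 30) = 3*z + 9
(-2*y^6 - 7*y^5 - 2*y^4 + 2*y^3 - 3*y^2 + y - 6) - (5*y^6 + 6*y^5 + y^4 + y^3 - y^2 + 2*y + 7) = -7*y^6 - 13*y^5 - 3*y^4 + y^3 - 2*y^2 - y - 13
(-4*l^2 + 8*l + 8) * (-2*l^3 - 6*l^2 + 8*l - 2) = 8*l^5 + 8*l^4 - 96*l^3 + 24*l^2 + 48*l - 16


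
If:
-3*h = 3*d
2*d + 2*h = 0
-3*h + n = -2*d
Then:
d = -n/5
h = n/5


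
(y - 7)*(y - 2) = y^2 - 9*y + 14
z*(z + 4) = z^2 + 4*z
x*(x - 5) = x^2 - 5*x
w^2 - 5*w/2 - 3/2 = (w - 3)*(w + 1/2)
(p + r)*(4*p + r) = 4*p^2 + 5*p*r + r^2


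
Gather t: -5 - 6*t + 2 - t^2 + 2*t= -t^2 - 4*t - 3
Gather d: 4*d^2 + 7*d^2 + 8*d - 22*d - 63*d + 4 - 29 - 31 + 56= 11*d^2 - 77*d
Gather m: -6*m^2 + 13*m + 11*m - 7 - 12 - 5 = -6*m^2 + 24*m - 24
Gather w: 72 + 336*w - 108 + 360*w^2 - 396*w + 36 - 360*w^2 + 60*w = 0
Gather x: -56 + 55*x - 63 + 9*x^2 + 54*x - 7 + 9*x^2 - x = 18*x^2 + 108*x - 126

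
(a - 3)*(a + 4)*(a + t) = a^3 + a^2*t + a^2 + a*t - 12*a - 12*t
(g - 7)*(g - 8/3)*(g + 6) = g^3 - 11*g^2/3 - 118*g/3 + 112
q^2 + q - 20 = (q - 4)*(q + 5)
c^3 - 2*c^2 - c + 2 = (c - 2)*(c - 1)*(c + 1)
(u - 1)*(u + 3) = u^2 + 2*u - 3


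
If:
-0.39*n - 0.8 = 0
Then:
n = -2.05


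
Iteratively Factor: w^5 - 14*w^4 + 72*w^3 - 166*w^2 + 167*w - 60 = (w - 5)*(w^4 - 9*w^3 + 27*w^2 - 31*w + 12) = (w - 5)*(w - 1)*(w^3 - 8*w^2 + 19*w - 12) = (w - 5)*(w - 1)^2*(w^2 - 7*w + 12) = (w - 5)*(w - 3)*(w - 1)^2*(w - 4)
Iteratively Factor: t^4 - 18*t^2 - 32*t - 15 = (t + 1)*(t^3 - t^2 - 17*t - 15) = (t + 1)*(t + 3)*(t^2 - 4*t - 5) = (t - 5)*(t + 1)*(t + 3)*(t + 1)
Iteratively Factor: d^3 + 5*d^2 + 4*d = (d)*(d^2 + 5*d + 4) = d*(d + 1)*(d + 4)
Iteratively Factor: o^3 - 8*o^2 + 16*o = (o)*(o^2 - 8*o + 16) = o*(o - 4)*(o - 4)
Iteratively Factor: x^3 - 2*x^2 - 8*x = (x)*(x^2 - 2*x - 8) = x*(x - 4)*(x + 2)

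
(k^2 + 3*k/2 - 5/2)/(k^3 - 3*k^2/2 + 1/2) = (2*k + 5)/(2*k^2 - k - 1)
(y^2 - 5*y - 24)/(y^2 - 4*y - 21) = (y - 8)/(y - 7)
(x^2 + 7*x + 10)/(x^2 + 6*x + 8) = (x + 5)/(x + 4)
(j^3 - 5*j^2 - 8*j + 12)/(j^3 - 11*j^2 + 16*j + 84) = (j - 1)/(j - 7)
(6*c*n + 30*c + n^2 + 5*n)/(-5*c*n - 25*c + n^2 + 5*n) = (-6*c - n)/(5*c - n)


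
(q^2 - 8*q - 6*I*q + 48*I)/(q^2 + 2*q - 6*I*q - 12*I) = (q - 8)/(q + 2)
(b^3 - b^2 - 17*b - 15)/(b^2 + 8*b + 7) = (b^2 - 2*b - 15)/(b + 7)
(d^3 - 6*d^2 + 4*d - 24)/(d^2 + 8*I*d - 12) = (d^2 - 2*d*(3 + I) + 12*I)/(d + 6*I)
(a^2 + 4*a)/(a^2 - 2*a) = (a + 4)/(a - 2)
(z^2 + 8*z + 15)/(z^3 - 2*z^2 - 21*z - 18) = (z + 5)/(z^2 - 5*z - 6)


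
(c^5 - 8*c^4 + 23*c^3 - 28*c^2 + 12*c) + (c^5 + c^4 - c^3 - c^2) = 2*c^5 - 7*c^4 + 22*c^3 - 29*c^2 + 12*c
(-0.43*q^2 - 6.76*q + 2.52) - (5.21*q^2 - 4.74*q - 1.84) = -5.64*q^2 - 2.02*q + 4.36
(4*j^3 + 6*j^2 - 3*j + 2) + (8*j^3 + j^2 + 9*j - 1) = 12*j^3 + 7*j^2 + 6*j + 1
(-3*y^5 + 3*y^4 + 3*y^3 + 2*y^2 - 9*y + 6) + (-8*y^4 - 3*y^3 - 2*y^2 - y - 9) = -3*y^5 - 5*y^4 - 10*y - 3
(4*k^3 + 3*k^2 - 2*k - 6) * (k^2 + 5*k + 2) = 4*k^5 + 23*k^4 + 21*k^3 - 10*k^2 - 34*k - 12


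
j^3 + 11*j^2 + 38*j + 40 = (j + 2)*(j + 4)*(j + 5)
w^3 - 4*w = w*(w - 2)*(w + 2)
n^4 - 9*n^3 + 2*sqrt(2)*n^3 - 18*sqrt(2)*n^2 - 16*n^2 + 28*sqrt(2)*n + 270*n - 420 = (n - 7)*(n - 2)*(n - 3*sqrt(2))*(n + 5*sqrt(2))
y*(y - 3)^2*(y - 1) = y^4 - 7*y^3 + 15*y^2 - 9*y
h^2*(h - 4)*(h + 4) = h^4 - 16*h^2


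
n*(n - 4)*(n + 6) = n^3 + 2*n^2 - 24*n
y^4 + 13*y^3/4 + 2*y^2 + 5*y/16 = y*(y + 1/4)*(y + 1/2)*(y + 5/2)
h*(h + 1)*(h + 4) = h^3 + 5*h^2 + 4*h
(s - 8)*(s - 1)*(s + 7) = s^3 - 2*s^2 - 55*s + 56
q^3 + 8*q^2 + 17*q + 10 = (q + 1)*(q + 2)*(q + 5)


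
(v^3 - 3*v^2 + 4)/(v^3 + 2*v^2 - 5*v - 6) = (v - 2)/(v + 3)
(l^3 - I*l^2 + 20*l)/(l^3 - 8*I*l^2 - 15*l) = (l + 4*I)/(l - 3*I)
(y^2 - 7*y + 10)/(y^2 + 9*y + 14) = (y^2 - 7*y + 10)/(y^2 + 9*y + 14)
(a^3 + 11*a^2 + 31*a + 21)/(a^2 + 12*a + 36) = (a^3 + 11*a^2 + 31*a + 21)/(a^2 + 12*a + 36)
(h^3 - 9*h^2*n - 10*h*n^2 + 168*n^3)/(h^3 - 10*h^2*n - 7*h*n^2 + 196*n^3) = (h - 6*n)/(h - 7*n)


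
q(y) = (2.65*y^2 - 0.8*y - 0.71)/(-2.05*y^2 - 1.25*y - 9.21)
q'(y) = (4.1*y + 1.25)*(2.65*y^2 - 0.8*y - 0.71)/(-2.05*y^2 - 1.25*y - 9.21)^2 + (5.3*y - 0.8)/(-2.05*y^2 - 1.25*y - 9.21)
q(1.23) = -0.17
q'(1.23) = -0.34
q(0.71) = -0.01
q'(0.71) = -0.26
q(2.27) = -0.49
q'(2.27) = -0.27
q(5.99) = -0.99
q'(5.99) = -0.06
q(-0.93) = -0.24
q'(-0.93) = 0.52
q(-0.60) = -0.08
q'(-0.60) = 0.42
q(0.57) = 0.03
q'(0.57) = -0.22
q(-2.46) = -0.93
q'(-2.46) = 0.30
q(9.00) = -1.11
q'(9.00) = -0.02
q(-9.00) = -1.35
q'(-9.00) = 0.00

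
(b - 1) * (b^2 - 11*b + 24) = b^3 - 12*b^2 + 35*b - 24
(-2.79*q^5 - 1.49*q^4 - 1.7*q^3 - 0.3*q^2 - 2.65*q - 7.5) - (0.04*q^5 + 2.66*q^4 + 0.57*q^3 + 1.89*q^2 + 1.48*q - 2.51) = -2.83*q^5 - 4.15*q^4 - 2.27*q^3 - 2.19*q^2 - 4.13*q - 4.99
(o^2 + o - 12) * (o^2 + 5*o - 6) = o^4 + 6*o^3 - 13*o^2 - 66*o + 72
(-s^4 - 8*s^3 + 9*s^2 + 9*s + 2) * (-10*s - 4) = 10*s^5 + 84*s^4 - 58*s^3 - 126*s^2 - 56*s - 8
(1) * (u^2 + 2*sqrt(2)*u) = u^2 + 2*sqrt(2)*u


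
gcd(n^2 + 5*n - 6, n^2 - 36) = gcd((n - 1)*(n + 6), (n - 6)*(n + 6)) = n + 6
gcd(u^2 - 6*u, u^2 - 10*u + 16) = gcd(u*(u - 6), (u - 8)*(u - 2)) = 1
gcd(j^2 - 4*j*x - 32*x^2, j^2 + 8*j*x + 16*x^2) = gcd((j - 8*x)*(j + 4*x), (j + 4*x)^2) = j + 4*x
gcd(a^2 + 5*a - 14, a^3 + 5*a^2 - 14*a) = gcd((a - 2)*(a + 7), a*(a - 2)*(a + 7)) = a^2 + 5*a - 14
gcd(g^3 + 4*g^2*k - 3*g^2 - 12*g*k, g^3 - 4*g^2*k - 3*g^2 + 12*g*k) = g^2 - 3*g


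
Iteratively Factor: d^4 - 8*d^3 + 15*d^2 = (d - 3)*(d^3 - 5*d^2) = d*(d - 3)*(d^2 - 5*d) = d*(d - 5)*(d - 3)*(d)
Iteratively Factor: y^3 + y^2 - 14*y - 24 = (y - 4)*(y^2 + 5*y + 6) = (y - 4)*(y + 3)*(y + 2)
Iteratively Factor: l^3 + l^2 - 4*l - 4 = (l + 1)*(l^2 - 4) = (l + 1)*(l + 2)*(l - 2)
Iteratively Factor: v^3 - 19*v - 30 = (v + 3)*(v^2 - 3*v - 10) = (v - 5)*(v + 3)*(v + 2)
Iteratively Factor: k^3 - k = (k + 1)*(k^2 - k) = k*(k + 1)*(k - 1)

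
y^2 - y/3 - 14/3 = (y - 7/3)*(y + 2)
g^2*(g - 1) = g^3 - g^2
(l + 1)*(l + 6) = l^2 + 7*l + 6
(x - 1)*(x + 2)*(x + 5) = x^3 + 6*x^2 + 3*x - 10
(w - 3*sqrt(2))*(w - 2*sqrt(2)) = w^2 - 5*sqrt(2)*w + 12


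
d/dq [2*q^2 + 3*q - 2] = 4*q + 3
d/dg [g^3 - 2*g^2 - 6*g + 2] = 3*g^2 - 4*g - 6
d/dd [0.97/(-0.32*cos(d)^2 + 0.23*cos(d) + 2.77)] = (0.2231 - 0.6208*cos(d))*sin(d)/(-0.32*cos(d)^2 + 0.23*cos(d) + 2.77)^2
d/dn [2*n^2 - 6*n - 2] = 4*n - 6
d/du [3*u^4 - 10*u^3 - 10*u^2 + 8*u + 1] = 12*u^3 - 30*u^2 - 20*u + 8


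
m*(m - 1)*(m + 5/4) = m^3 + m^2/4 - 5*m/4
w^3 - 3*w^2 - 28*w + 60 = (w - 6)*(w - 2)*(w + 5)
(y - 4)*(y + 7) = y^2 + 3*y - 28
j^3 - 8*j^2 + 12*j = j*(j - 6)*(j - 2)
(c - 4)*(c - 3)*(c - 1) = c^3 - 8*c^2 + 19*c - 12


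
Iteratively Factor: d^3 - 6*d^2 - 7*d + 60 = (d + 3)*(d^2 - 9*d + 20) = (d - 4)*(d + 3)*(d - 5)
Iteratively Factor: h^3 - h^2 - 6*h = (h)*(h^2 - h - 6) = h*(h - 3)*(h + 2)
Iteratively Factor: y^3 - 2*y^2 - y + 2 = (y + 1)*(y^2 - 3*y + 2) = (y - 2)*(y + 1)*(y - 1)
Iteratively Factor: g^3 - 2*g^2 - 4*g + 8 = (g + 2)*(g^2 - 4*g + 4) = (g - 2)*(g + 2)*(g - 2)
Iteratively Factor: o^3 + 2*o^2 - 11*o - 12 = (o + 1)*(o^2 + o - 12) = (o + 1)*(o + 4)*(o - 3)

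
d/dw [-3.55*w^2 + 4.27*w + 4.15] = 4.27 - 7.1*w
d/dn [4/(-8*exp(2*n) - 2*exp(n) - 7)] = (64*exp(n) + 8)*exp(n)/(8*exp(2*n) + 2*exp(n) + 7)^2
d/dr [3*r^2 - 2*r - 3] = 6*r - 2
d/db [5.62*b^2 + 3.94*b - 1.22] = 11.24*b + 3.94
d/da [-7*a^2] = -14*a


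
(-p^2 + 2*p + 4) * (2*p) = -2*p^3 + 4*p^2 + 8*p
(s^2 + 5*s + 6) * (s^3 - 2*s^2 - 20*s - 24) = s^5 + 3*s^4 - 24*s^3 - 136*s^2 - 240*s - 144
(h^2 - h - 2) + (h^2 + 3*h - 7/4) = 2*h^2 + 2*h - 15/4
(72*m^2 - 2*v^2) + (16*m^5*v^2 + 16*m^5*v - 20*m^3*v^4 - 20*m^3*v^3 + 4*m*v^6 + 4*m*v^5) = 16*m^5*v^2 + 16*m^5*v - 20*m^3*v^4 - 20*m^3*v^3 + 72*m^2 + 4*m*v^6 + 4*m*v^5 - 2*v^2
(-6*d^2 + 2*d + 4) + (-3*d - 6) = -6*d^2 - d - 2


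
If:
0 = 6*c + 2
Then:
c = -1/3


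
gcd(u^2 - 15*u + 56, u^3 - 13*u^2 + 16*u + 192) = u - 8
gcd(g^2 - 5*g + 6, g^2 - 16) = 1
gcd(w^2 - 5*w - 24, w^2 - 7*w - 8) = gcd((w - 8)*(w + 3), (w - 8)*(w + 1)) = w - 8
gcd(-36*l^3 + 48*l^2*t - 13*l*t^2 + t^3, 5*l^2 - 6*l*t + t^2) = -l + t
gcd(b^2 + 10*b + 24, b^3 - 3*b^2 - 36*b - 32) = b + 4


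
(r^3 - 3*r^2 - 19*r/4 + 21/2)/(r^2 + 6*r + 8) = (r^2 - 5*r + 21/4)/(r + 4)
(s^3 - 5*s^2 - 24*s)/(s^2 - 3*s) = (s^2 - 5*s - 24)/(s - 3)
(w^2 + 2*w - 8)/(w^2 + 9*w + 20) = (w - 2)/(w + 5)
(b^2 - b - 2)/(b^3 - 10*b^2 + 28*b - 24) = (b + 1)/(b^2 - 8*b + 12)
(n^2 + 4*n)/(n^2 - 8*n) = (n + 4)/(n - 8)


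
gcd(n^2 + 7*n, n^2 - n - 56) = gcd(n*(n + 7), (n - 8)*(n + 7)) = n + 7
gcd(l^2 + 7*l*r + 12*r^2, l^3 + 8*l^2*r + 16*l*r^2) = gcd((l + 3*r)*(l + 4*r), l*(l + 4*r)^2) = l + 4*r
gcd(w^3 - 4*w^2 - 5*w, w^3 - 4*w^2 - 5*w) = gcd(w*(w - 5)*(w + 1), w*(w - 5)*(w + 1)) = w^3 - 4*w^2 - 5*w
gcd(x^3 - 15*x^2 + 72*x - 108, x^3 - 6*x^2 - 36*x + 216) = x^2 - 12*x + 36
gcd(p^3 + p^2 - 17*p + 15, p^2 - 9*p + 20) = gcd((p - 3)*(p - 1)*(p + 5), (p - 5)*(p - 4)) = 1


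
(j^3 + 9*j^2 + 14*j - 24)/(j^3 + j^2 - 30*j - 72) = (j^2 + 5*j - 6)/(j^2 - 3*j - 18)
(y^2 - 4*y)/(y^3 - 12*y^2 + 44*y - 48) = y/(y^2 - 8*y + 12)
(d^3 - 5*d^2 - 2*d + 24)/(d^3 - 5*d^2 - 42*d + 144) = (d^2 - 2*d - 8)/(d^2 - 2*d - 48)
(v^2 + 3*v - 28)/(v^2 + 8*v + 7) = (v - 4)/(v + 1)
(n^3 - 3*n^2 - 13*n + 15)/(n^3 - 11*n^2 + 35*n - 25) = (n + 3)/(n - 5)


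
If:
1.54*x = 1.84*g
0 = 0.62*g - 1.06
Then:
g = 1.71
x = 2.04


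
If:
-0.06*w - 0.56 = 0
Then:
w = -9.33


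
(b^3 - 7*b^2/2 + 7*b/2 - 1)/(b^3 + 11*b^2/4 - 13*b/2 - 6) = 2*(2*b^2 - 3*b + 1)/(4*b^2 + 19*b + 12)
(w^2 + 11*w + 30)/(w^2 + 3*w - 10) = (w + 6)/(w - 2)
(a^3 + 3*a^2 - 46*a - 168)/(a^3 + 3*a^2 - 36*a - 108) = (a^2 - 3*a - 28)/(a^2 - 3*a - 18)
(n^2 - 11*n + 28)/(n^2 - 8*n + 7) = (n - 4)/(n - 1)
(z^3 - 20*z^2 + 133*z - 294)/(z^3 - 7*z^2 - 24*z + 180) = (z^2 - 14*z + 49)/(z^2 - z - 30)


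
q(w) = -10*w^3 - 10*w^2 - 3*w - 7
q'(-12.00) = -4083.00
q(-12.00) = 15869.00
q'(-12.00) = -4083.00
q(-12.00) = 15869.00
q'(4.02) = -568.21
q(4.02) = -830.31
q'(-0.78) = -5.65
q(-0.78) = -6.00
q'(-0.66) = -2.87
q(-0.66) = -6.50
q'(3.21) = -376.32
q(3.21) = -450.43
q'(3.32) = -400.07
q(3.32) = -493.13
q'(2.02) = -165.81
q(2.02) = -136.29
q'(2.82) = -297.97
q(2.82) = -319.24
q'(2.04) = -168.65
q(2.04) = -139.63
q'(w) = -30*w^2 - 20*w - 3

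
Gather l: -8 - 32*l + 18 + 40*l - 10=8*l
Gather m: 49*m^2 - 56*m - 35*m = 49*m^2 - 91*m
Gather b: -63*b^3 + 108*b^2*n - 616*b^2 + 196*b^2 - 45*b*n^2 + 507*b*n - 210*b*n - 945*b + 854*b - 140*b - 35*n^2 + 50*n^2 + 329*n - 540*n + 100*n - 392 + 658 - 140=-63*b^3 + b^2*(108*n - 420) + b*(-45*n^2 + 297*n - 231) + 15*n^2 - 111*n + 126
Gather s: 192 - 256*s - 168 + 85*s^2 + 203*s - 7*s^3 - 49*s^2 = -7*s^3 + 36*s^2 - 53*s + 24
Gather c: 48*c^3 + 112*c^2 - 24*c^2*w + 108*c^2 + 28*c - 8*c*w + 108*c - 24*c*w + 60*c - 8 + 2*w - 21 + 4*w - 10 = 48*c^3 + c^2*(220 - 24*w) + c*(196 - 32*w) + 6*w - 39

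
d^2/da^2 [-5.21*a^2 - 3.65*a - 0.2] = -10.4200000000000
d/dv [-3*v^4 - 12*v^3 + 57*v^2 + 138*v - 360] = -12*v^3 - 36*v^2 + 114*v + 138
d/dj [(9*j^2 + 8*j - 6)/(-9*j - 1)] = (-81*j^2 - 18*j - 62)/(81*j^2 + 18*j + 1)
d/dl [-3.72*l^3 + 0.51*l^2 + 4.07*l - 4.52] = -11.16*l^2 + 1.02*l + 4.07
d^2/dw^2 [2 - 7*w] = 0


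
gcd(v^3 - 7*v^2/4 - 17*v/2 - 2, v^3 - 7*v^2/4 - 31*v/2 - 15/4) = v + 1/4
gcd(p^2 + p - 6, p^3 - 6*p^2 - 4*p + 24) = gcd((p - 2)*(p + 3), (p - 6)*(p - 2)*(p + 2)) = p - 2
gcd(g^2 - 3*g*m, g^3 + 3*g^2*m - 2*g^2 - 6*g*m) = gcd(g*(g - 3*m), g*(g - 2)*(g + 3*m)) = g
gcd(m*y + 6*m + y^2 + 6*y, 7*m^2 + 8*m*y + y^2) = m + y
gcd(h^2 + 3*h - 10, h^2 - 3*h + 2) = h - 2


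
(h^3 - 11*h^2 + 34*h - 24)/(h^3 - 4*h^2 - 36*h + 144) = (h - 1)/(h + 6)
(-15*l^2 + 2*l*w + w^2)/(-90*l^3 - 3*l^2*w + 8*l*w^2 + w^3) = 1/(6*l + w)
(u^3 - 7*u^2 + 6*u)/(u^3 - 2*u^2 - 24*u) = (u - 1)/(u + 4)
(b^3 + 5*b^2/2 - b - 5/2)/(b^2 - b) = b + 7/2 + 5/(2*b)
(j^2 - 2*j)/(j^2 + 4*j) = (j - 2)/(j + 4)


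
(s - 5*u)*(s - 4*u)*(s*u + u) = s^3*u - 9*s^2*u^2 + s^2*u + 20*s*u^3 - 9*s*u^2 + 20*u^3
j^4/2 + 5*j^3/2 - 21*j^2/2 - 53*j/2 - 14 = (j/2 + 1/2)*(j - 4)*(j + 1)*(j + 7)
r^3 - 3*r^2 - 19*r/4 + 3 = (r - 4)*(r - 1/2)*(r + 3/2)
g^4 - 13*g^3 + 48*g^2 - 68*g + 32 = (g - 8)*(g - 2)^2*(g - 1)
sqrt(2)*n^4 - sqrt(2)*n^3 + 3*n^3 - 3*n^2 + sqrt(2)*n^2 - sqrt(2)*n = n*(n - 1)*(n + sqrt(2))*(sqrt(2)*n + 1)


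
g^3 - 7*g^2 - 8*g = g*(g - 8)*(g + 1)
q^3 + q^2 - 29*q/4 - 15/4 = (q - 5/2)*(q + 1/2)*(q + 3)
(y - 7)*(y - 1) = y^2 - 8*y + 7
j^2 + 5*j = j*(j + 5)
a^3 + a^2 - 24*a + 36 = (a - 3)*(a - 2)*(a + 6)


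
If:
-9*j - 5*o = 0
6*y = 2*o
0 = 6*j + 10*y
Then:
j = -5*y/3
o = 3*y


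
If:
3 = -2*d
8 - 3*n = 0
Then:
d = -3/2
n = 8/3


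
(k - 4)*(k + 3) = k^2 - k - 12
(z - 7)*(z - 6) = z^2 - 13*z + 42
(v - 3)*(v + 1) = v^2 - 2*v - 3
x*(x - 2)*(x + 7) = x^3 + 5*x^2 - 14*x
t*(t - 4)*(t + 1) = t^3 - 3*t^2 - 4*t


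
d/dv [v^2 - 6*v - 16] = 2*v - 6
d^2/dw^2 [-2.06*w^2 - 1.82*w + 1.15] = -4.12000000000000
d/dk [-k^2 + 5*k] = 5 - 2*k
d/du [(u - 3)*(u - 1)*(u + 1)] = 3*u^2 - 6*u - 1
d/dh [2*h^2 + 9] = 4*h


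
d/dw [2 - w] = -1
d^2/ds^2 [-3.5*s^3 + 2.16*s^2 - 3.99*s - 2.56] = 4.32 - 21.0*s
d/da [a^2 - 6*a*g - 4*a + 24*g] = 2*a - 6*g - 4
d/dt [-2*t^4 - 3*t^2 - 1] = -8*t^3 - 6*t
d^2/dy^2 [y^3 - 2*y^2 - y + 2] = 6*y - 4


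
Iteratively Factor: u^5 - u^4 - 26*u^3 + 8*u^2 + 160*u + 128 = (u - 4)*(u^4 + 3*u^3 - 14*u^2 - 48*u - 32) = (u - 4)*(u + 1)*(u^3 + 2*u^2 - 16*u - 32) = (u - 4)*(u + 1)*(u + 2)*(u^2 - 16) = (u - 4)*(u + 1)*(u + 2)*(u + 4)*(u - 4)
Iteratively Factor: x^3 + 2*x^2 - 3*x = (x - 1)*(x^2 + 3*x) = (x - 1)*(x + 3)*(x)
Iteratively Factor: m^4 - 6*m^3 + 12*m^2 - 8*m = (m)*(m^3 - 6*m^2 + 12*m - 8) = m*(m - 2)*(m^2 - 4*m + 4) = m*(m - 2)^2*(m - 2)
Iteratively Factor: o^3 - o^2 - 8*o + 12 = (o + 3)*(o^2 - 4*o + 4) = (o - 2)*(o + 3)*(o - 2)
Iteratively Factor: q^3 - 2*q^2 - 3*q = (q + 1)*(q^2 - 3*q) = (q - 3)*(q + 1)*(q)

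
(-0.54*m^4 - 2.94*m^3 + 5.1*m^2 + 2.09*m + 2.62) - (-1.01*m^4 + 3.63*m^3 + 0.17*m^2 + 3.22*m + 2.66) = 0.47*m^4 - 6.57*m^3 + 4.93*m^2 - 1.13*m - 0.04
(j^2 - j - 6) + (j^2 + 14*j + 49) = 2*j^2 + 13*j + 43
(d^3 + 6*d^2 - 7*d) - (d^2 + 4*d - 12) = d^3 + 5*d^2 - 11*d + 12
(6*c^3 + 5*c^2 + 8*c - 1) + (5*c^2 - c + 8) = 6*c^3 + 10*c^2 + 7*c + 7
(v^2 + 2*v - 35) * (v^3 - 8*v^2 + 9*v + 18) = v^5 - 6*v^4 - 42*v^3 + 316*v^2 - 279*v - 630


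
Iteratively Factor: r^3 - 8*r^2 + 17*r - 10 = (r - 1)*(r^2 - 7*r + 10) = (r - 5)*(r - 1)*(r - 2)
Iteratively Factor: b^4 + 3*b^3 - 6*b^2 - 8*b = (b)*(b^3 + 3*b^2 - 6*b - 8) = b*(b + 4)*(b^2 - b - 2) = b*(b + 1)*(b + 4)*(b - 2)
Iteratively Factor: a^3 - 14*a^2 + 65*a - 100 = (a - 4)*(a^2 - 10*a + 25) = (a - 5)*(a - 4)*(a - 5)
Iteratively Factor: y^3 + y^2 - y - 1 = (y + 1)*(y^2 - 1) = (y - 1)*(y + 1)*(y + 1)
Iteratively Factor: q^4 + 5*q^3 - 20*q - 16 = (q + 2)*(q^3 + 3*q^2 - 6*q - 8) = (q - 2)*(q + 2)*(q^2 + 5*q + 4) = (q - 2)*(q + 1)*(q + 2)*(q + 4)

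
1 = 1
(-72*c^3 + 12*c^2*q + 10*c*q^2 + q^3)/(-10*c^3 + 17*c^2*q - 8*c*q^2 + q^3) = (36*c^2 + 12*c*q + q^2)/(5*c^2 - 6*c*q + q^2)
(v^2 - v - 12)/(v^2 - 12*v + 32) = (v + 3)/(v - 8)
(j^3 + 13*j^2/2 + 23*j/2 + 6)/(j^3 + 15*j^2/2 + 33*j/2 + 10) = (2*j + 3)/(2*j + 5)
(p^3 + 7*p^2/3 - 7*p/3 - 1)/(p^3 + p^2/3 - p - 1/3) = (p + 3)/(p + 1)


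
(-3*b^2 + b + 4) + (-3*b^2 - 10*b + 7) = -6*b^2 - 9*b + 11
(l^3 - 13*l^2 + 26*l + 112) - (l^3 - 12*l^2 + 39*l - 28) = -l^2 - 13*l + 140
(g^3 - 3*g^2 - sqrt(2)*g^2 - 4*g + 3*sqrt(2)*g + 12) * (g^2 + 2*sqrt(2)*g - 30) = g^5 - 3*g^4 + sqrt(2)*g^4 - 38*g^3 - 3*sqrt(2)*g^3 + 22*sqrt(2)*g^2 + 114*g^2 - 66*sqrt(2)*g + 120*g - 360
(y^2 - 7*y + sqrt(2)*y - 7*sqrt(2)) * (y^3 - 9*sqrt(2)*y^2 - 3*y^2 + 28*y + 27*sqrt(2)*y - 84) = y^5 - 8*sqrt(2)*y^4 - 10*y^4 + 31*y^3 + 80*sqrt(2)*y^3 - 140*sqrt(2)*y^2 - 100*y^2 - 280*sqrt(2)*y + 210*y + 588*sqrt(2)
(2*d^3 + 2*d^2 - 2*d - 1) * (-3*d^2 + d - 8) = -6*d^5 - 4*d^4 - 8*d^3 - 15*d^2 + 15*d + 8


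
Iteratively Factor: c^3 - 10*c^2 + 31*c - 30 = (c - 5)*(c^2 - 5*c + 6) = (c - 5)*(c - 3)*(c - 2)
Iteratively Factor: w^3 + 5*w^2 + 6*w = (w)*(w^2 + 5*w + 6) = w*(w + 3)*(w + 2)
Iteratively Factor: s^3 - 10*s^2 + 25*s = (s - 5)*(s^2 - 5*s) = (s - 5)^2*(s)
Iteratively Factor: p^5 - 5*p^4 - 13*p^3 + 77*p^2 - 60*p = (p - 3)*(p^4 - 2*p^3 - 19*p^2 + 20*p) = (p - 3)*(p - 1)*(p^3 - p^2 - 20*p) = (p - 5)*(p - 3)*(p - 1)*(p^2 + 4*p) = p*(p - 5)*(p - 3)*(p - 1)*(p + 4)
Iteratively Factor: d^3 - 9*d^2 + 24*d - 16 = (d - 4)*(d^2 - 5*d + 4) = (d - 4)*(d - 1)*(d - 4)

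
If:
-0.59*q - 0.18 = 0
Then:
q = -0.31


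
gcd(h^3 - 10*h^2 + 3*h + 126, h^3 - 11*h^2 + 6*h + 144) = h^2 - 3*h - 18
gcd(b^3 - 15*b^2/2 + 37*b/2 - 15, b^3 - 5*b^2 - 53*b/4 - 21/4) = 1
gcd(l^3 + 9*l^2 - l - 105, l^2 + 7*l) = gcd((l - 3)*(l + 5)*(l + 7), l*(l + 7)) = l + 7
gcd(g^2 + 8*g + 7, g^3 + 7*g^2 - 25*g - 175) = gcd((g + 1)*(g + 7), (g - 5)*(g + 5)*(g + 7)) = g + 7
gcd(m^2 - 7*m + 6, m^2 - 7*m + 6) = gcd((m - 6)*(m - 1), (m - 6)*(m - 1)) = m^2 - 7*m + 6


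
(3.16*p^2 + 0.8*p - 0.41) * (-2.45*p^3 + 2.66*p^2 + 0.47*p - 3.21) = -7.742*p^5 + 6.4456*p^4 + 4.6177*p^3 - 10.8582*p^2 - 2.7607*p + 1.3161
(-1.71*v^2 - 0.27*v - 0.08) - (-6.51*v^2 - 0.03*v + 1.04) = 4.8*v^2 - 0.24*v - 1.12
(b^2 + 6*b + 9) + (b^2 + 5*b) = 2*b^2 + 11*b + 9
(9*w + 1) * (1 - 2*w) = -18*w^2 + 7*w + 1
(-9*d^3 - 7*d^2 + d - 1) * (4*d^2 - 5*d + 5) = -36*d^5 + 17*d^4 - 6*d^3 - 44*d^2 + 10*d - 5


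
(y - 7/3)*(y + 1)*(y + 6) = y^3 + 14*y^2/3 - 31*y/3 - 14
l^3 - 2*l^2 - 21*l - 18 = (l - 6)*(l + 1)*(l + 3)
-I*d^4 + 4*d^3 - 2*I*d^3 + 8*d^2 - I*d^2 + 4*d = d*(d + 1)*(d + 4*I)*(-I*d - I)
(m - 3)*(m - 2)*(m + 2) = m^3 - 3*m^2 - 4*m + 12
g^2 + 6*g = g*(g + 6)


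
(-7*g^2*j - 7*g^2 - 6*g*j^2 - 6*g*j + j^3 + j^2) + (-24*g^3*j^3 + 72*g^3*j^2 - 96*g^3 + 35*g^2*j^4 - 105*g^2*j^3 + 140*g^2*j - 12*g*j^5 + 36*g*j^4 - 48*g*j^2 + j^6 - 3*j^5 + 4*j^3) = -24*g^3*j^3 + 72*g^3*j^2 - 96*g^3 + 35*g^2*j^4 - 105*g^2*j^3 + 133*g^2*j - 7*g^2 - 12*g*j^5 + 36*g*j^4 - 54*g*j^2 - 6*g*j + j^6 - 3*j^5 + 5*j^3 + j^2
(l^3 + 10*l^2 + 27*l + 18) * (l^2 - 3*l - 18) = l^5 + 7*l^4 - 21*l^3 - 243*l^2 - 540*l - 324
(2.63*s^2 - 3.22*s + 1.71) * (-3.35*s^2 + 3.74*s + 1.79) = -8.8105*s^4 + 20.6232*s^3 - 13.0636*s^2 + 0.6316*s + 3.0609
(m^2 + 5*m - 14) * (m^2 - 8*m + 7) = m^4 - 3*m^3 - 47*m^2 + 147*m - 98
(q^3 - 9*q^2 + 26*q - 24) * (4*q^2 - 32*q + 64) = 4*q^5 - 68*q^4 + 456*q^3 - 1504*q^2 + 2432*q - 1536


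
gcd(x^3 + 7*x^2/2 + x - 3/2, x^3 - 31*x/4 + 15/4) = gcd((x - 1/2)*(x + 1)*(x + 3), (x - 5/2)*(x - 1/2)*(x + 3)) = x^2 + 5*x/2 - 3/2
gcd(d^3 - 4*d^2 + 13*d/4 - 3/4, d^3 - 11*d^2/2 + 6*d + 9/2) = d - 3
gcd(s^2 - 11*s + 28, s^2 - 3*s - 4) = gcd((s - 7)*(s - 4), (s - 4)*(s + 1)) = s - 4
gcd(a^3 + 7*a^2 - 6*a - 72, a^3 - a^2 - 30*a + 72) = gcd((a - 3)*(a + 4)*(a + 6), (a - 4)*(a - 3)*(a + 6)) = a^2 + 3*a - 18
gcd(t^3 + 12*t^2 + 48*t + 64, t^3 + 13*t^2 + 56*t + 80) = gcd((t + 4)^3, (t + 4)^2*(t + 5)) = t^2 + 8*t + 16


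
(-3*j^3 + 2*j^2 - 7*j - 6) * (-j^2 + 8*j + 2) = 3*j^5 - 26*j^4 + 17*j^3 - 46*j^2 - 62*j - 12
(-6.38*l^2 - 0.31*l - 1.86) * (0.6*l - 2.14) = -3.828*l^3 + 13.4672*l^2 - 0.4526*l + 3.9804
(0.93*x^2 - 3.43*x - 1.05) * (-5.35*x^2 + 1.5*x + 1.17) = -4.9755*x^4 + 19.7455*x^3 + 1.5606*x^2 - 5.5881*x - 1.2285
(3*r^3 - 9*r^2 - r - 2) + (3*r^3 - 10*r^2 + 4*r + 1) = 6*r^3 - 19*r^2 + 3*r - 1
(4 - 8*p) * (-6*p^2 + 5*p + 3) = 48*p^3 - 64*p^2 - 4*p + 12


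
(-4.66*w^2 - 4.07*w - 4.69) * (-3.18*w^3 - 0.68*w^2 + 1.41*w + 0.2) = 14.8188*w^5 + 16.1114*w^4 + 11.1112*w^3 - 3.4815*w^2 - 7.4269*w - 0.938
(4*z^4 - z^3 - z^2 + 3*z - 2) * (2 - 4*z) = -16*z^5 + 12*z^4 + 2*z^3 - 14*z^2 + 14*z - 4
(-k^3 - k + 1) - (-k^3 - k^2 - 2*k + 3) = k^2 + k - 2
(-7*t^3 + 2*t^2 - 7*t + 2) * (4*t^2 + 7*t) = -28*t^5 - 41*t^4 - 14*t^3 - 41*t^2 + 14*t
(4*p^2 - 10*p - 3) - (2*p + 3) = 4*p^2 - 12*p - 6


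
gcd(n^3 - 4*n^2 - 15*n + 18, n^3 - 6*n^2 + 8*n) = 1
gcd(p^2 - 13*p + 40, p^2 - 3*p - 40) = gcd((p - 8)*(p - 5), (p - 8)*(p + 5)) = p - 8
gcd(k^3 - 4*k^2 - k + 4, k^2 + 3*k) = 1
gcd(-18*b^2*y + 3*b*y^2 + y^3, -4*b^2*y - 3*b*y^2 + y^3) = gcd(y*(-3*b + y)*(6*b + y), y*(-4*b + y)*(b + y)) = y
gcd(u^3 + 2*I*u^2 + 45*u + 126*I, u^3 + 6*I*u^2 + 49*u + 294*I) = u^2 - I*u + 42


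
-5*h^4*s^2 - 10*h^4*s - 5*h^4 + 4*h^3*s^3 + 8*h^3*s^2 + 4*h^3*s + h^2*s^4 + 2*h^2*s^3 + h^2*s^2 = (-h + s)*(5*h + s)*(h*s + h)^2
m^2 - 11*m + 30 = (m - 6)*(m - 5)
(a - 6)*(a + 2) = a^2 - 4*a - 12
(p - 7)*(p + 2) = p^2 - 5*p - 14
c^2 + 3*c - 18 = (c - 3)*(c + 6)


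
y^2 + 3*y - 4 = (y - 1)*(y + 4)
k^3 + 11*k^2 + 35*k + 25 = (k + 1)*(k + 5)^2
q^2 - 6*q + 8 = (q - 4)*(q - 2)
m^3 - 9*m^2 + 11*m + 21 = (m - 7)*(m - 3)*(m + 1)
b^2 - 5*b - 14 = (b - 7)*(b + 2)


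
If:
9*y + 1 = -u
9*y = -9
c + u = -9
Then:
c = -17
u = 8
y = -1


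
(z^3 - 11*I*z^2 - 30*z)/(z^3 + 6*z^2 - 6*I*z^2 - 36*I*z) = (z - 5*I)/(z + 6)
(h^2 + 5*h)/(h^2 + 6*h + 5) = h/(h + 1)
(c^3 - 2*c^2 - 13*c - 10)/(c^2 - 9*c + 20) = (c^2 + 3*c + 2)/(c - 4)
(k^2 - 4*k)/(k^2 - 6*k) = (k - 4)/(k - 6)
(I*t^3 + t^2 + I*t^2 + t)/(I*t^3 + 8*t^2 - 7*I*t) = (t + 1)/(t - 7*I)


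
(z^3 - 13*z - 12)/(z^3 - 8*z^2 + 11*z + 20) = (z + 3)/(z - 5)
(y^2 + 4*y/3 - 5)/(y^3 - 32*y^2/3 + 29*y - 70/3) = (y + 3)/(y^2 - 9*y + 14)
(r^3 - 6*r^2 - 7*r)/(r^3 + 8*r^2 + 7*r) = (r - 7)/(r + 7)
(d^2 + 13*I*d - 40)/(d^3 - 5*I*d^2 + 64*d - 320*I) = (d + 5*I)/(d^2 - 13*I*d - 40)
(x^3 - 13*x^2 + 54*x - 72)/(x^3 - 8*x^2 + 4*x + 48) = (x - 3)/(x + 2)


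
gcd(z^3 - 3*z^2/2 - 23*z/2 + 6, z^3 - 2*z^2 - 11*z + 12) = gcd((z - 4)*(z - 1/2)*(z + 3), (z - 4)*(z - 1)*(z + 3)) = z^2 - z - 12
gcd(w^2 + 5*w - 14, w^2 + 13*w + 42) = w + 7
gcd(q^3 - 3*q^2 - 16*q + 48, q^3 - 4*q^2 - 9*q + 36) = q^2 - 7*q + 12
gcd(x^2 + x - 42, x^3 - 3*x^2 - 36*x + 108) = x - 6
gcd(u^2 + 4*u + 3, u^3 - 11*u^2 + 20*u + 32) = u + 1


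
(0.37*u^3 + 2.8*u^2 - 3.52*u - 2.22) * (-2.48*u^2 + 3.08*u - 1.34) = -0.9176*u^5 - 5.8044*u^4 + 16.8578*u^3 - 9.088*u^2 - 2.1208*u + 2.9748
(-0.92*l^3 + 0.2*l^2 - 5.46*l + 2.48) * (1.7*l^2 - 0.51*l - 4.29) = -1.564*l^5 + 0.8092*l^4 - 5.4372*l^3 + 6.1426*l^2 + 22.1586*l - 10.6392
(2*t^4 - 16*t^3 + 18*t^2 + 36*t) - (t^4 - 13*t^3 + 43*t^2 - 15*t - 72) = t^4 - 3*t^3 - 25*t^2 + 51*t + 72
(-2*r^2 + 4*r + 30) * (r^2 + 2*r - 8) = -2*r^4 + 54*r^2 + 28*r - 240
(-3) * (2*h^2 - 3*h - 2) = -6*h^2 + 9*h + 6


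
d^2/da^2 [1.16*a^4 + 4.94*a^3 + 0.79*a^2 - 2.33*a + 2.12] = 13.92*a^2 + 29.64*a + 1.58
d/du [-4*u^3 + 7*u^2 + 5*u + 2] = -12*u^2 + 14*u + 5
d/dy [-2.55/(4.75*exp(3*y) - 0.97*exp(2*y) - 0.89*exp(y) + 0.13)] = (36.3375*exp(2*y) - 4.947*exp(y) - 2.2695)*exp(y)/(4.75*exp(3*y) - 0.97*exp(2*y) - 0.89*exp(y) + 0.13)^2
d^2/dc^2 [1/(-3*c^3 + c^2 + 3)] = 2*(c^2*(9*c - 2)^2 + (9*c - 1)*(-3*c^3 + c^2 + 3))/(-3*c^3 + c^2 + 3)^3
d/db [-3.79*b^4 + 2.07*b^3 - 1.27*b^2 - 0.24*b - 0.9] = -15.16*b^3 + 6.21*b^2 - 2.54*b - 0.24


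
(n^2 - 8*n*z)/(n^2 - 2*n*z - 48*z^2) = n/(n + 6*z)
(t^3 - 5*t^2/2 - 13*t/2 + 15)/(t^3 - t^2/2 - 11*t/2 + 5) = (t - 3)/(t - 1)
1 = 1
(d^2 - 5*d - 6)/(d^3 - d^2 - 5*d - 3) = (d - 6)/(d^2 - 2*d - 3)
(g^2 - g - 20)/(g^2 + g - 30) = (g + 4)/(g + 6)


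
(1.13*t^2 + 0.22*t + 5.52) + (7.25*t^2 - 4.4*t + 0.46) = 8.38*t^2 - 4.18*t + 5.98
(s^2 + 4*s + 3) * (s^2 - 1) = s^4 + 4*s^3 + 2*s^2 - 4*s - 3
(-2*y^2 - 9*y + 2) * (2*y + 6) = -4*y^3 - 30*y^2 - 50*y + 12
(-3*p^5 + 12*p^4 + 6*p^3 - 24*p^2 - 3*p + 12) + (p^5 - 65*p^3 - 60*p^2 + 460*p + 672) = -2*p^5 + 12*p^4 - 59*p^3 - 84*p^2 + 457*p + 684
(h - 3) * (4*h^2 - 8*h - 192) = 4*h^3 - 20*h^2 - 168*h + 576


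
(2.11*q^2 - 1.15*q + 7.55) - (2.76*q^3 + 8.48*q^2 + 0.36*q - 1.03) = -2.76*q^3 - 6.37*q^2 - 1.51*q + 8.58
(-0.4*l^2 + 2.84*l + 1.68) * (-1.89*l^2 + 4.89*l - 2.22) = 0.756*l^4 - 7.3236*l^3 + 11.6004*l^2 + 1.9104*l - 3.7296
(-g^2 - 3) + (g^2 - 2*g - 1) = -2*g - 4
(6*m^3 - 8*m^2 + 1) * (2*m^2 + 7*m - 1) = 12*m^5 + 26*m^4 - 62*m^3 + 10*m^2 + 7*m - 1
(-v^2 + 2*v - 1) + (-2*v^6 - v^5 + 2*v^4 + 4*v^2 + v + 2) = -2*v^6 - v^5 + 2*v^4 + 3*v^2 + 3*v + 1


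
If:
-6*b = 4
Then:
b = -2/3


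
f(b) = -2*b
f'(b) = -2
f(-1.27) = 2.54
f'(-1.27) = -2.00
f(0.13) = -0.26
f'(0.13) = -2.00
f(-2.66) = 5.32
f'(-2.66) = -2.00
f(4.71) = -9.42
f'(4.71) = -2.00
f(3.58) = -7.16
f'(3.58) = -2.00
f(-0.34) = 0.68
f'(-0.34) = -2.00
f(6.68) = -13.36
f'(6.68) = -2.00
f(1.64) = -3.28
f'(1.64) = -2.00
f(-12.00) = 24.00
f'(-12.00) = -2.00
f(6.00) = -12.00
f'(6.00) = -2.00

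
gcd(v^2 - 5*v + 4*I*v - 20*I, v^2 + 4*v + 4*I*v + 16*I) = v + 4*I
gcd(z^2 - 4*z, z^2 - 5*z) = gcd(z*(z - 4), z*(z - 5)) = z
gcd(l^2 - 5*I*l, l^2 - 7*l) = l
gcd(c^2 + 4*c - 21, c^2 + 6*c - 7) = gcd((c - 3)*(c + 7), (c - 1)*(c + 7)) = c + 7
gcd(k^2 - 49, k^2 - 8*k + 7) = k - 7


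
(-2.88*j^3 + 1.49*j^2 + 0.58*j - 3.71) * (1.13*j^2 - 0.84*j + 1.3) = -3.2544*j^5 + 4.1029*j^4 - 4.3402*j^3 - 2.7425*j^2 + 3.8704*j - 4.823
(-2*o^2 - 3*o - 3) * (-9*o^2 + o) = 18*o^4 + 25*o^3 + 24*o^2 - 3*o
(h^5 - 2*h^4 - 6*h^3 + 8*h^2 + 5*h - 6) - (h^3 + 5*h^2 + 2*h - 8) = h^5 - 2*h^4 - 7*h^3 + 3*h^2 + 3*h + 2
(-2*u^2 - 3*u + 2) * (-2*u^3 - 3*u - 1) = 4*u^5 + 6*u^4 + 2*u^3 + 11*u^2 - 3*u - 2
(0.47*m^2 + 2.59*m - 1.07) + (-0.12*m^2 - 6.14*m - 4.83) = 0.35*m^2 - 3.55*m - 5.9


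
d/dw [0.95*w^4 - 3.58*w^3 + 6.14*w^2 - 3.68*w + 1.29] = 3.8*w^3 - 10.74*w^2 + 12.28*w - 3.68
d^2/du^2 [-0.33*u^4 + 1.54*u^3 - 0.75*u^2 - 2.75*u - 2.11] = -3.96*u^2 + 9.24*u - 1.5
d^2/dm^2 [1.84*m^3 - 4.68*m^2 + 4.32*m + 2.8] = 11.04*m - 9.36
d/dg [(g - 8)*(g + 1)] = 2*g - 7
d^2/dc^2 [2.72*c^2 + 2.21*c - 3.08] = 5.44000000000000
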